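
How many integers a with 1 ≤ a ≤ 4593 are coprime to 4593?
3060

The number of a ∈ {1, ..., 4593} with gcd(a, 4593) = 1 is by definition Euler's totient φ(4593). φ is multiplicative, with φ(p^e) = p^e − p^(e−1). Factorise 4593 = 3 · 1531. Then
  φ(4593) = (3 − 1) · (1531 − 1) = 2 · 1530 = 3060.
So there are 3060 such integers.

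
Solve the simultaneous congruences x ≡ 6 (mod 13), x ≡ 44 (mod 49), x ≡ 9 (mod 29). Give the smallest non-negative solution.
x ≡ 18076 (mod 18473); the representative in [0, 18473) is 18076

The moduli 13, 49, 29 are pairwise coprime, so by the CRT there is a unique solution mod 13·49·29 = 18473.
Solve by successive substitution. Start with x ≡ 6 (mod 13).
  Combine with x ≡ 44 (mod 49): write x = 6 + 13·t and require 6 + 13·t ≡ 44 (mod 49), i.e. 13·t ≡ 44 − 6 ≡ 38 (mod 49). Since 13^(−1) ≡ 34 (mod 49), t ≡ 34·38 ≡ 18 (mod 49). So x ≡ 6 + 13·18 = 240 (mod 637).
  Combine with x ≡ 9 (mod 29): write x = 240 + 637·t and require 240 + 637·t ≡ 9 (mod 29), i.e. 637·t ≡ 9 − 240 ≡ 1 (mod 29). Since 637^(−1) ≡ 28 (mod 29) (637 ≡ 28 (mod 29)), t ≡ 28·1 ≡ 28 (mod 29). So x ≡ 240 + 637·28 = 18076 (mod 18473).
Unique solution in [0, 18473): x = 18076.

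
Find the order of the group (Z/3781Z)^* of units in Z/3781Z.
(Z/3781Z)^* consists of the classes a with gcd(a, 3781) = 1, so its order is φ(3781). φ is multiplicative, with φ(p^e) = p^e − p^(e−1). Factorise 3781 = 19 · 199. Then
  φ(3781) = (19 − 1) · (199 − 1) = 18 · 198 = 3564.
Thus |(Z/3781Z)^*| = 3564.

Final answer: |(Z/3781Z)^*| = 3564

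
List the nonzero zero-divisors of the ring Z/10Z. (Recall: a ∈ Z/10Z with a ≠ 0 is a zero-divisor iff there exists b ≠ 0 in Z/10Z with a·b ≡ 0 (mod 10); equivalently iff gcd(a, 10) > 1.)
An element a ∈ Z/10Z (with a ≠ 0) is a zero-divisor iff gcd(a, 10) > 1 (because a is a unit precisely when gcd(a, n) = 1, and in Z/nZ every nonzero, non-unit element is a zero-divisor). Scan a = 1, ..., 9 and keep those with gcd(a, 10) > 1:
  gcd(2, 10) = 2, gcd(4, 10) = 2, gcd(5, 10) = 5, gcd(6, 10) = 2, gcd(8, 10) = 2.
All other a ∈ {1, ..., 9} have gcd(a, 10) = 1 and are units. So the nonzero zero-divisors are exactly the 5 values of a appearing in this scan.

Final answer: nonzero zero-divisors of Z/10Z = {2, 4, 5, 6, 8}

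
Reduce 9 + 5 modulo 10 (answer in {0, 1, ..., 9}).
4

Both summands are already reduced mod 10. 9 + 5 = 14; 14 = 1·10 + 4, so (9 + 5) mod 10 = 4.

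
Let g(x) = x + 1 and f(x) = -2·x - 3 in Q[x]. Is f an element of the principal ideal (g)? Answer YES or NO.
NO

In Q[x] the ideal (g) consists of all multiples of g, so f ∈ (g) iff g | f, i.e. iff the remainder of f on division by g is 0. Divide f by g (g is monic, so eliminate the leading term of the running remainder at each step):
  leading term -2·x: subtract (-2)·g(x) = -2·x - 2, leaving -1
The remainder r(x) = -1 ≠ 0 (and deg r < deg g), so g ∤ f, i.e. f ∉ (g).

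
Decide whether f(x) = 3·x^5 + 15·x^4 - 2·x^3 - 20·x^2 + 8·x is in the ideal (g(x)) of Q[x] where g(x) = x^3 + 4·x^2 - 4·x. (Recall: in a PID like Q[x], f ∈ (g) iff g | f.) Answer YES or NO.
YES

In Q[x] the ideal (g) consists of all multiples of g, so f ∈ (g) iff g | f, i.e. iff the remainder of f on division by g is 0. Divide f by g (g is monic, so eliminate the leading term of the running remainder at each step):
  leading term 3·x^5: subtract (3·x^2)·g(x) = 3·x^5 + 12·x^4 - 12·x^3, leaving 3·x^4 + 10·x^3 - 20·x^2 + 8·x
  leading term 3·x^4: subtract (3·x)·g(x) = 3·x^4 + 12·x^3 - 12·x^2, leaving -2·x^3 - 8·x^2 + 8·x
  leading term -2·x^3: subtract (-2)·g(x) = -2·x^3 - 8·x^2 + 8·x, leaving 0
The remainder is 0, so f(x) = g(x) · h(x) with h(x) = 3·x^2 + 3·x - 2. Hence g | f, i.e. f ∈ (g).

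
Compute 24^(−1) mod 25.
24^(−1) ≡ 24 (mod 25)

Apply the extended Euclidean algorithm to (25, 24), tracking rows (r, s, t) with s·25 + t·24 = r. Each division r_prev = q·r_cur + r_new produces the new row as (previous row) − q·(current row):
  row A: (25, 1, 0)   [1·25 + 0·24 = 25]
  row B: (24, 0, 1)   [0·25 + 1·24 = 24]
  25 = 1·24 + 1   → row C = row A − 1·row B = (1, 1, −1)   [check: 1·25 − 1·24 = 1]
  24 = 24·1 + 0   → remainder 0, stop. gcd = 1 (last nonzero row C).
The gcd is 1, so 24 is invertible mod 25. The last nonzero row gives 1·25 − 1·24 = 1, so t = −1. So 24^(−1) ≡ −1 ≡ 24 (mod 25). Verify: 24 · 24 = 576 ≡ 1 (mod 25). ✓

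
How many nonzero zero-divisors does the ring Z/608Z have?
In Z/608Z each nonzero element is either a unit (gcd with 608 is 1) or a zero-divisor (gcd > 1). The number of units is φ(608): factorise 608 = 2^5 · 19, so φ(608) = (2^5 − 2^4) · (19 − 1) = 16 · 18 = 288. The nonzero elements number 608 − 1 = 607. Hence the nonzero zero-divisors number 607 − 288 = 319.

Final answer: Z/608Z has 319 nonzero zero-divisors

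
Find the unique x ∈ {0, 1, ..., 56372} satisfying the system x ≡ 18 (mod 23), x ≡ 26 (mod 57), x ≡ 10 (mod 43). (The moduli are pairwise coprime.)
The moduli 23, 57, 43 are pairwise coprime, so by the CRT there is a unique solution mod 23·57·43 = 56373.
Solve by successive substitution. Start with x ≡ 18 (mod 23).
  Combine with x ≡ 26 (mod 57): write x = 18 + 23·t and require 18 + 23·t ≡ 26 (mod 57), i.e. 23·t ≡ 26 − 18 ≡ 8 (mod 57). Since 23^(−1) ≡ 5 (mod 57), t ≡ 5·8 ≡ 40 (mod 57). So x ≡ 18 + 23·40 = 938 (mod 1311).
  Combine with x ≡ 10 (mod 43): write x = 938 + 1311·t and require 938 + 1311·t ≡ 10 (mod 43), i.e. 1311·t ≡ 10 − 938 ≡ 18 (mod 43). Since 1311^(−1) ≡ 41 (mod 43) (1311 ≡ 21 (mod 43)), t ≡ 41·18 ≡ 7 (mod 43). So x ≡ 938 + 1311·7 = 10115 (mod 56373).
Unique solution in [0, 56373): x = 10115.

Final answer: x ≡ 10115 (mod 56373); the representative in [0, 56373) is 10115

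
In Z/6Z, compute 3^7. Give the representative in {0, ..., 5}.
Use repeated squaring. Binary(7) = 111. Walk through the bits of the exponent 7 left-to-right: at each bit after the leading one, square the running value, then multiply by 3 if the bit is 1 (always reducing mod 6):
  bit 1 = 1 (leading): start with 3.
  bit 2 = 1: square 3^2 = 9 ≡ 3; bit is 1, so multiply 3·3 = 9 ≡ 3 (mod 6).
  bit 3 = 1: square 3^2 = 9 ≡ 3; bit is 1, so multiply 3·3 = 9 ≡ 3 (mod 6).
Final value: 3^7 ≡ 3 (mod 6).

Final answer: 3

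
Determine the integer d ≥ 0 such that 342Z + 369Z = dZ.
In the PID Z, (a, b) is generated by gcd(a, b). Compute gcd(369, 342) with the extended Euclidean algorithm, tracking rows (r, s, t) with s·369 + t·342 = r:
  row A: (369, 1, 0)   [1·369 + 0·342 = 369]
  row B: (342, 0, 1)   [0·369 + 1·342 = 342]
  369 = 1·342 + 27   → row C = row A − 1·row B = (27, 1, −1)   [check: 1·369 − 1·342 = 27]
  342 = 12·27 + 18   → row D = row B − 12·row C = (18, −12, 13)   [check: −12·369 + 13·342 = 18]
  27 = 1·18 + 9   → row E = row C − 1·row D = (9, 13, −14)   [check: 13·369 − 14·342 = 9]
  18 = 2·9 + 0   → remainder 0, stop. gcd = 9 (last nonzero row E).
So gcd(342, 369) = 9, with Bézout identity 13·369 − 14·342 = 9. Containment (⊇): the Bézout identity exhibits 9 as an element of (342, 369), giving (9) ⊆ (342, 369). Containment (⊆): since 9 | 342 and 9 | 369 (342 = 9·38, 369 = 9·41), every Z-linear combination of 342 and 369 is divisible by 9, so (342, 369) ⊆ (9). Therefore (342, 369) = (9), d = 9.

Final answer: (342, 369) = (9); d = 9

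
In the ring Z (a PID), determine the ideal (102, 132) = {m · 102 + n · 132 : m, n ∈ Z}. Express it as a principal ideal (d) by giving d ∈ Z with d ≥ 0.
In the PID Z, (a, b) is generated by gcd(a, b). Compute gcd(132, 102) with the extended Euclidean algorithm, tracking rows (r, s, t) with s·132 + t·102 = r:
  row A: (132, 1, 0)   [1·132 + 0·102 = 132]
  row B: (102, 0, 1)   [0·132 + 1·102 = 102]
  132 = 1·102 + 30   → row C = row A − 1·row B = (30, 1, −1)   [check: 1·132 − 1·102 = 30]
  102 = 3·30 + 12   → row D = row B − 3·row C = (12, −3, 4)   [check: −3·132 + 4·102 = 12]
  30 = 2·12 + 6   → row E = row C − 2·row D = (6, 7, −9)   [check: 7·132 − 9·102 = 6]
  12 = 2·6 + 0   → remainder 0, stop. gcd = 6 (last nonzero row E).
So gcd(102, 132) = 6, with Bézout identity 7·132 − 9·102 = 6. Containment (⊇): the Bézout identity exhibits 6 as an element of (102, 132), giving (6) ⊆ (102, 132). Containment (⊆): since 6 | 102 and 6 | 132 (102 = 6·17, 132 = 6·22), every Z-linear combination of 102 and 132 is divisible by 6, so (102, 132) ⊆ (6). Therefore (102, 132) = (6), d = 6.

Final answer: (102, 132) = (6); d = 6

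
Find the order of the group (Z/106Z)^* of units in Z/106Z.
|(Z/106Z)^*| = 52

(Z/106Z)^* consists of the classes a with gcd(a, 106) = 1, so its order is φ(106). φ is multiplicative, with φ(p^e) = p^e − p^(e−1). Factorise 106 = 2 · 53. Then
  φ(106) = (2 − 1) · (53 − 1) = 1 · 52 = 52.
Thus |(Z/106Z)^*| = 52.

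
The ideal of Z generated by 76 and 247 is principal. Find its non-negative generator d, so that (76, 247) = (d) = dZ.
(76, 247) = (19); d = 19

In the PID Z, (a, b) is generated by gcd(a, b). Compute gcd(247, 76) with the extended Euclidean algorithm, tracking rows (r, s, t) with s·247 + t·76 = r:
  row A: (247, 1, 0)   [1·247 + 0·76 = 247]
  row B: (76, 0, 1)   [0·247 + 1·76 = 76]
  247 = 3·76 + 19   → row C = row A − 3·row B = (19, 1, −3)   [check: 1·247 − 3·76 = 19]
  76 = 4·19 + 0   → remainder 0, stop. gcd = 19 (last nonzero row C).
So gcd(76, 247) = 19, with Bézout identity 1·247 − 3·76 = 19. Containment (⊇): the Bézout identity exhibits 19 as an element of (76, 247), giving (19) ⊆ (76, 247). Containment (⊆): since 19 | 76 and 19 | 247 (76 = 19·4, 247 = 19·13), every Z-linear combination of 76 and 247 is divisible by 19, so (76, 247) ⊆ (19). Therefore (76, 247) = (19), d = 19.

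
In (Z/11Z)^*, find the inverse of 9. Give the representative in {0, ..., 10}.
9^(−1) ≡ 5 (mod 11)

Apply the extended Euclidean algorithm to (11, 9), tracking rows (r, s, t) with s·11 + t·9 = r. Each division r_prev = q·r_cur + r_new produces the new row as (previous row) − q·(current row):
  row A: (11, 1, 0)   [1·11 + 0·9 = 11]
  row B: (9, 0, 1)   [0·11 + 1·9 = 9]
  11 = 1·9 + 2   → row C = row A − 1·row B = (2, 1, −1)   [check: 1·11 − 1·9 = 2]
  9 = 4·2 + 1   → row D = row B − 4·row C = (1, −4, 5)   [check: −4·11 + 5·9 = 1]
  2 = 2·1 + 0   → remainder 0, stop. gcd = 1 (last nonzero row D).
The gcd is 1, so 9 is invertible mod 11. The last nonzero row gives −4·11 + 5·9 = 1, so t = 5. So 9^(−1) ≡ 5 (mod 11). Verify: 9 · 5 = 45 ≡ 1 (mod 11). ✓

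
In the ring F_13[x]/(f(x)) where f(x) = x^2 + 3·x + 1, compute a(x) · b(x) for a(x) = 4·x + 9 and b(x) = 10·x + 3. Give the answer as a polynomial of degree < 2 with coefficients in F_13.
a · b ≡ 8·x (mod f(x))

Multiply as integer polynomials: a · b = 40·x^2 + 102·x + 27. Reducing coefficients mod 13: a · b ≡ x^2 + 11·x + 1. Now divide by f(x) = x^2 + 3·x + 1 in F_13[x], eliminating the leading term at each step:
  leading term x^2: subtract (1)·f(x) = x^2 + 3·x + 1, leaving 8·x (coefficients mod 13)
The degree is now < 2, so this is the remainder. Hence a · b ≡ 8·x in F_13[x]/(f).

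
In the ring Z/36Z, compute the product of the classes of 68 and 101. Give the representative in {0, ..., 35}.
Reduce the factors first: 68 ≡ 32, 101 ≡ 29 (mod 36), so 68 · 101 ≡ 32 · 29 (mod 36). 32 · 29 = 928. Dividing by 36: 928 = 25·36 + 28. So (68 · 101) mod 36 = 28.

Final answer: 28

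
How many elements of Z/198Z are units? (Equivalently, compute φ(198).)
An element a ∈ Z/198Z is a unit iff gcd(a, 198) = 1, so the number of units is φ(198). φ is multiplicative, with φ(p^e) = p^e − p^(e−1). Factorise 198 = 2 · 3^2 · 11. Then
  φ(198) = (2 − 1) · (3^2 − 3^1) · (11 − 1) = 1 · 6 · 10 = 60.

Final answer: Z/198Z has φ(198) = 60 units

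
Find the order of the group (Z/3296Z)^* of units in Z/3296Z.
|(Z/3296Z)^*| = 1632

(Z/3296Z)^* consists of the classes a with gcd(a, 3296) = 1, so its order is φ(3296). φ is multiplicative, with φ(p^e) = p^e − p^(e−1). Factorise 3296 = 2^5 · 103. Then
  φ(3296) = (2^5 − 2^4) · (103 − 1) = 16 · 102 = 1632.
Thus |(Z/3296Z)^*| = 1632.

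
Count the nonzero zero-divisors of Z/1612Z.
In Z/1612Z each nonzero element is either a unit (gcd with 1612 is 1) or a zero-divisor (gcd > 1). The number of units is φ(1612): factorise 1612 = 2^2 · 13 · 31, so φ(1612) = (2^2 − 2^1) · (13 − 1) · (31 − 1) = 2 · 12 · 30 = 720. The nonzero elements number 1612 − 1 = 1611. Hence the nonzero zero-divisors number 1611 − 720 = 891.

Final answer: Z/1612Z has 891 nonzero zero-divisors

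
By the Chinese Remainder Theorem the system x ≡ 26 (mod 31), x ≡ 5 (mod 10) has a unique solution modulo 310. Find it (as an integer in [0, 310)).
x ≡ 305 (mod 310); the representative in [0, 310) is 305

The moduli 31, 10 are pairwise coprime, so by the CRT there is a unique solution mod 31·10 = 310.
Solve by successive substitution. Start with x ≡ 26 (mod 31).
  Combine with x ≡ 5 (mod 10): write x = 26 + 31·t and require 26 + 31·t ≡ 5 (mod 10), i.e. 31·t ≡ 5 − 26 ≡ 9 (mod 10). Since 31^(−1) ≡ 1 (mod 10) (31 ≡ 1 (mod 10)), t ≡ 1·9 ≡ 9 (mod 10). So x ≡ 26 + 31·9 = 305 (mod 310).
Unique solution in [0, 310): x = 305.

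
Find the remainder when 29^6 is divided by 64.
25

Use repeated squaring. Binary(6) = 110. Walk through the bits of the exponent 6 left-to-right: at each bit after the leading one, square the running value, then multiply by 29 if the bit is 1 (always reducing mod 64):
  bit 1 = 1 (leading): start with 29.
  bit 2 = 1: square 29^2 = 841 ≡ 9; bit is 1, so multiply 9·29 = 261 ≡ 5 (mod 64).
  bit 3 = 0: square 5^2 = 25 (mod 64).
Final value: 29^6 ≡ 25 (mod 64).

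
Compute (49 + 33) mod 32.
18

Reduce the summands first: 49 ≡ 17, 33 ≡ 1 (mod 32), so 49 + 33 ≡ 17 + 1 (mod 32). 17 + 1 = 18; 18 = 0·32 + 18, so (49 + 33) mod 32 = 18.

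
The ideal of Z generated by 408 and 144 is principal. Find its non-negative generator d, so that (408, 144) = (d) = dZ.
(408, 144) = (24); d = 24

In the PID Z, (a, b) is generated by gcd(a, b). Compute gcd(408, 144) with the extended Euclidean algorithm, tracking rows (r, s, t) with s·408 + t·144 = r:
  row A: (408, 1, 0)   [1·408 + 0·144 = 408]
  row B: (144, 0, 1)   [0·408 + 1·144 = 144]
  408 = 2·144 + 120   → row C = row A − 2·row B = (120, 1, −2)   [check: 1·408 − 2·144 = 120]
  144 = 1·120 + 24   → row D = row B − 1·row C = (24, −1, 3)   [check: −1·408 + 3·144 = 24]
  120 = 5·24 + 0   → remainder 0, stop. gcd = 24 (last nonzero row D).
So gcd(408, 144) = 24, with Bézout identity −1·408 + 3·144 = 24. Containment (⊇): the Bézout identity exhibits 24 as an element of (408, 144), giving (24) ⊆ (408, 144). Containment (⊆): since 24 | 408 and 24 | 144 (408 = 24·17, 144 = 24·6), every Z-linear combination of 408 and 144 is divisible by 24, so (408, 144) ⊆ (24). Therefore (408, 144) = (24), d = 24.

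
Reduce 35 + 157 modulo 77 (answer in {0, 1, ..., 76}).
38

Reduce the summands first: 157 ≡ 3 (mod 77), so 35 + 157 ≡ 35 + 3 (mod 77). 35 + 3 = 38; 38 = 0·77 + 38, so (35 + 157) mod 77 = 38.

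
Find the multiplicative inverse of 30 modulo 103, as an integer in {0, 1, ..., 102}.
30^(−1) ≡ 79 (mod 103)

Apply the extended Euclidean algorithm to (103, 30), tracking rows (r, s, t) with s·103 + t·30 = r. Each division r_prev = q·r_cur + r_new produces the new row as (previous row) − q·(current row):
  row A: (103, 1, 0)   [1·103 + 0·30 = 103]
  row B: (30, 0, 1)   [0·103 + 1·30 = 30]
  103 = 3·30 + 13   → row C = row A − 3·row B = (13, 1, −3)   [check: 1·103 − 3·30 = 13]
  30 = 2·13 + 4   → row D = row B − 2·row C = (4, −2, 7)   [check: −2·103 + 7·30 = 4]
  13 = 3·4 + 1   → row E = row C − 3·row D = (1, 7, −24)   [check: 7·103 − 24·30 = 1]
  4 = 4·1 + 0   → remainder 0, stop. gcd = 1 (last nonzero row E).
The gcd is 1, so 30 is invertible mod 103. The last nonzero row gives 7·103 − 24·30 = 1, so t = −24. So 30^(−1) ≡ −24 ≡ 79 (mod 103). Verify: 30 · 79 = 2370 ≡ 1 (mod 103). ✓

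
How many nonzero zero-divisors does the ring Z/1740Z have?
Z/1740Z has 1291 nonzero zero-divisors

In Z/1740Z each nonzero element is either a unit (gcd with 1740 is 1) or a zero-divisor (gcd > 1). The number of units is φ(1740): factorise 1740 = 2^2 · 3 · 5 · 29, so φ(1740) = (2^2 − 2^1) · (3 − 1) · (5 − 1) · (29 − 1) = 2 · 2 · 4 · 28 = 448. The nonzero elements number 1740 − 1 = 1739. Hence the nonzero zero-divisors number 1739 − 448 = 1291.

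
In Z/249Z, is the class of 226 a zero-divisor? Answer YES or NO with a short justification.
NO

gcd(226, 249) = 1, so 226 is a unit in Z/249Z (it has a multiplicative inverse). A unit cannot be a zero-divisor: if 226·b ≡ 0 then multiplying both sides by 226^(−1) gives b ≡ 0. So 226 is not a zero-divisor.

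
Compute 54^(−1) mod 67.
Apply the extended Euclidean algorithm to (67, 54), tracking rows (r, s, t) with s·67 + t·54 = r. Each division r_prev = q·r_cur + r_new produces the new row as (previous row) − q·(current row):
  row A: (67, 1, 0)   [1·67 + 0·54 = 67]
  row B: (54, 0, 1)   [0·67 + 1·54 = 54]
  67 = 1·54 + 13   → row C = row A − 1·row B = (13, 1, −1)   [check: 1·67 − 1·54 = 13]
  54 = 4·13 + 2   → row D = row B − 4·row C = (2, −4, 5)   [check: −4·67 + 5·54 = 2]
  13 = 6·2 + 1   → row E = row C − 6·row D = (1, 25, −31)   [check: 25·67 − 31·54 = 1]
  2 = 2·1 + 0   → remainder 0, stop. gcd = 1 (last nonzero row E).
The gcd is 1, so 54 is invertible mod 67. The last nonzero row gives 25·67 − 31·54 = 1, so t = −31. So 54^(−1) ≡ −31 ≡ 36 (mod 67). Verify: 54 · 36 = 1944 ≡ 1 (mod 67). ✓

Final answer: 54^(−1) ≡ 36 (mod 67)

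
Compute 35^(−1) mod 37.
Apply the extended Euclidean algorithm to (37, 35), tracking rows (r, s, t) with s·37 + t·35 = r. Each division r_prev = q·r_cur + r_new produces the new row as (previous row) − q·(current row):
  row A: (37, 1, 0)   [1·37 + 0·35 = 37]
  row B: (35, 0, 1)   [0·37 + 1·35 = 35]
  37 = 1·35 + 2   → row C = row A − 1·row B = (2, 1, −1)   [check: 1·37 − 1·35 = 2]
  35 = 17·2 + 1   → row D = row B − 17·row C = (1, −17, 18)   [check: −17·37 + 18·35 = 1]
  2 = 2·1 + 0   → remainder 0, stop. gcd = 1 (last nonzero row D).
The gcd is 1, so 35 is invertible mod 37. The last nonzero row gives −17·37 + 18·35 = 1, so t = 18. So 35^(−1) ≡ 18 (mod 37). Verify: 35 · 18 = 630 ≡ 1 (mod 37). ✓

Final answer: 35^(−1) ≡ 18 (mod 37)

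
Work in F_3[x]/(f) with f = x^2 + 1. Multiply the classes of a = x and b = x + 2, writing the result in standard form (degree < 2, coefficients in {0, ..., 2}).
a · b ≡ 2·x + 2 (mod f(x))

Multiply as integer polynomials: a · b = x^2 + 2·x. Reducing coefficients mod 3: a · b ≡ x^2 + 2·x. Now divide by f(x) = x^2 + 1 in F_3[x], eliminating the leading term at each step:
  leading term x^2: subtract (1)·f(x) = x^2 + 1, leaving 2·x + 2 (coefficients mod 3)
The degree is now < 2, so this is the remainder. Hence a · b ≡ 2·x + 2 in F_3[x]/(f).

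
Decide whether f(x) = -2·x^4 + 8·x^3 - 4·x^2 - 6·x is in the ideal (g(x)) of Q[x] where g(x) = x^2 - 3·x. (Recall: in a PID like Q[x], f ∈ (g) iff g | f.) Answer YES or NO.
YES

In Q[x] the ideal (g) consists of all multiples of g, so f ∈ (g) iff g | f, i.e. iff the remainder of f on division by g is 0. Divide f by g (g is monic, so eliminate the leading term of the running remainder at each step):
  leading term -2·x^4: subtract (-2·x^2)·g(x) = -2·x^4 + 6·x^3, leaving 2·x^3 - 4·x^2 - 6·x
  leading term 2·x^3: subtract (2·x)·g(x) = 2·x^3 - 6·x^2, leaving 2·x^2 - 6·x
  leading term 2·x^2: subtract (2)·g(x) = 2·x^2 - 6·x, leaving 0
The remainder is 0, so f(x) = g(x) · h(x) with h(x) = -2·x^2 + 2·x + 2. Hence g | f, i.e. f ∈ (g).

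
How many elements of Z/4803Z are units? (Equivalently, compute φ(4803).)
An element a ∈ Z/4803Z is a unit iff gcd(a, 4803) = 1, so the number of units is φ(4803). φ is multiplicative, with φ(p^e) = p^e − p^(e−1). Factorise 4803 = 3 · 1601. Then
  φ(4803) = (3 − 1) · (1601 − 1) = 2 · 1600 = 3200.

Final answer: Z/4803Z has φ(4803) = 3200 units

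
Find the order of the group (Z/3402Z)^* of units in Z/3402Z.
(Z/3402Z)^* consists of the classes a with gcd(a, 3402) = 1, so its order is φ(3402). φ is multiplicative, with φ(p^e) = p^e − p^(e−1). Factorise 3402 = 2 · 3^5 · 7. Then
  φ(3402) = (2 − 1) · (3^5 − 3^4) · (7 − 1) = 1 · 162 · 6 = 972.
Thus |(Z/3402Z)^*| = 972.

Final answer: |(Z/3402Z)^*| = 972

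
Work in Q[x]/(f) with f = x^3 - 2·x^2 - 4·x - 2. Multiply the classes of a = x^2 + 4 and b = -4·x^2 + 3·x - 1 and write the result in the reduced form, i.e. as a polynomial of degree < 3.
First multiply in Q[x] without reducing: a · b = -4·x^4 + 3·x^3 - 17·x^2 + 12·x - 4. Now divide by f(x) = x^3 - 2·x^2 - 4·x - 2, eliminating the leading term at each step:
  leading term -4·x^4: subtract (-4·x)·f(x) = -4·x^4 + 8·x^3 + 16·x^2 + 8·x, leaving -5·x^3 - 33·x^2 + 4·x - 4
  leading term -5·x^3: subtract (-5)·f(x) = -5·x^3 + 10·x^2 + 20·x + 10, leaving -43·x^2 - 16·x - 14
The degree is now < 3, so this is the remainder. Hence a · b ≡ -43·x^2 - 16·x - 14 in Q[x]/(f).

Final answer: a · b ≡ -43·x^2 - 16·x - 14 (mod f(x))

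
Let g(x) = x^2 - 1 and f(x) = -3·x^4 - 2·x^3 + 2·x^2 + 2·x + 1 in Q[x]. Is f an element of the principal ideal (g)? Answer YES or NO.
YES

In Q[x] the ideal (g) consists of all multiples of g, so f ∈ (g) iff g | f, i.e. iff the remainder of f on division by g is 0. Divide f by g (g is monic, so eliminate the leading term of the running remainder at each step):
  leading term -3·x^4: subtract (-3·x^2)·g(x) = -3·x^4 + 3·x^2, leaving -2·x^3 - x^2 + 2·x + 1
  leading term -2·x^3: subtract (-2·x)·g(x) = -2·x^3 + 2·x, leaving 1 - x^2
  leading term -x^2: subtract (-1)·g(x) = 1 - x^2, leaving 0
The remainder is 0, so f(x) = g(x) · h(x) with h(x) = -3·x^2 - 2·x - 1. Hence g | f, i.e. f ∈ (g).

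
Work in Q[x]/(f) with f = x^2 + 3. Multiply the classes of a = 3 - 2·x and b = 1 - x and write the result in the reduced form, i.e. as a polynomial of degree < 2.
First multiply in Q[x] without reducing: a · b = 2·x^2 - 5·x + 3. Now divide by f(x) = x^2 + 3, eliminating the leading term at each step:
  leading term 2·x^2: subtract (2)·f(x) = 2·x^2 + 6, leaving -5·x - 3
The degree is now < 2, so this is the remainder. Hence a · b ≡ -5·x - 3 in Q[x]/(f).

Final answer: a · b ≡ -5·x - 3 (mod f(x))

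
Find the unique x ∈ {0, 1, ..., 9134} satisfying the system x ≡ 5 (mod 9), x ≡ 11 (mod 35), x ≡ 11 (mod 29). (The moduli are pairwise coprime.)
x ≡ 3056 (mod 9135); the representative in [0, 9135) is 3056

The moduli 9, 35, 29 are pairwise coprime, so by the CRT there is a unique solution mod 9·35·29 = 9135.
Solve by successive substitution. Start with x ≡ 5 (mod 9).
  Combine with x ≡ 11 (mod 35): write x = 5 + 9·t and require 5 + 9·t ≡ 11 (mod 35), i.e. 9·t ≡ 11 − 5 ≡ 6 (mod 35). Since 9^(−1) ≡ 4 (mod 35), t ≡ 4·6 ≡ 24 (mod 35). So x ≡ 5 + 9·24 = 221 (mod 315).
  Combine with x ≡ 11 (mod 29): write x = 221 + 315·t and require 221 + 315·t ≡ 11 (mod 29), i.e. 315·t ≡ 11 − 221 ≡ 22 (mod 29). Since 315^(−1) ≡ 7 (mod 29) (315 ≡ 25 (mod 29)), t ≡ 7·22 ≡ 9 (mod 29). So x ≡ 221 + 315·9 = 3056 (mod 9135).
Unique solution in [0, 9135): x = 3056.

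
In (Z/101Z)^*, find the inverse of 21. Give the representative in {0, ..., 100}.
21^(−1) ≡ 77 (mod 101)

Apply the extended Euclidean algorithm to (101, 21), tracking rows (r, s, t) with s·101 + t·21 = r. Each division r_prev = q·r_cur + r_new produces the new row as (previous row) − q·(current row):
  row A: (101, 1, 0)   [1·101 + 0·21 = 101]
  row B: (21, 0, 1)   [0·101 + 1·21 = 21]
  101 = 4·21 + 17   → row C = row A − 4·row B = (17, 1, −4)   [check: 1·101 − 4·21 = 17]
  21 = 1·17 + 4   → row D = row B − 1·row C = (4, −1, 5)   [check: −1·101 + 5·21 = 4]
  17 = 4·4 + 1   → row E = row C − 4·row D = (1, 5, −24)   [check: 5·101 − 24·21 = 1]
  4 = 4·1 + 0   → remainder 0, stop. gcd = 1 (last nonzero row E).
The gcd is 1, so 21 is invertible mod 101. The last nonzero row gives 5·101 − 24·21 = 1, so t = −24. So 21^(−1) ≡ −24 ≡ 77 (mod 101). Verify: 21 · 77 = 1617 ≡ 1 (mod 101). ✓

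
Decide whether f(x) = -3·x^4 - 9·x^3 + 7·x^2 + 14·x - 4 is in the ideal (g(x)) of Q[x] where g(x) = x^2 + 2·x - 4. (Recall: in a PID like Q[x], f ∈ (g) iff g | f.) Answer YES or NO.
In Q[x] the ideal (g) consists of all multiples of g, so f ∈ (g) iff g | f, i.e. iff the remainder of f on division by g is 0. Divide f by g (g is monic, so eliminate the leading term of the running remainder at each step):
  leading term -3·x^4: subtract (-3·x^2)·g(x) = -3·x^4 - 6·x^3 + 12·x^2, leaving -3·x^3 - 5·x^2 + 14·x - 4
  leading term -3·x^3: subtract (-3·x)·g(x) = -3·x^3 - 6·x^2 + 12·x, leaving x^2 + 2·x - 4
  leading term x^2: subtract (1)·g(x) = x^2 + 2·x - 4, leaving 0
The remainder is 0, so f(x) = g(x) · h(x) with h(x) = -3·x^2 - 3·x + 1. Hence g | f, i.e. f ∈ (g).

Final answer: YES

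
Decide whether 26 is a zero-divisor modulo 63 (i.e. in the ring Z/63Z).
NO

gcd(26, 63) = 1, so 26 is a unit in Z/63Z (it has a multiplicative inverse). A unit cannot be a zero-divisor: if 26·b ≡ 0 then multiplying both sides by 26^(−1) gives b ≡ 0. So 26 is not a zero-divisor.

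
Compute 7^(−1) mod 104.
Apply the extended Euclidean algorithm to (104, 7), tracking rows (r, s, t) with s·104 + t·7 = r. Each division r_prev = q·r_cur + r_new produces the new row as (previous row) − q·(current row):
  row A: (104, 1, 0)   [1·104 + 0·7 = 104]
  row B: (7, 0, 1)   [0·104 + 1·7 = 7]
  104 = 14·7 + 6   → row C = row A − 14·row B = (6, 1, −14)   [check: 1·104 − 14·7 = 6]
  7 = 1·6 + 1   → row D = row B − 1·row C = (1, −1, 15)   [check: −1·104 + 15·7 = 1]
  6 = 6·1 + 0   → remainder 0, stop. gcd = 1 (last nonzero row D).
The gcd is 1, so 7 is invertible mod 104. The last nonzero row gives −1·104 + 15·7 = 1, so t = 15. So 7^(−1) ≡ 15 (mod 104). Verify: 7 · 15 = 105 ≡ 1 (mod 104). ✓

Final answer: 7^(−1) ≡ 15 (mod 104)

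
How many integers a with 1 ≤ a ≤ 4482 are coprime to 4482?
The number of a ∈ {1, ..., 4482} with gcd(a, 4482) = 1 is by definition Euler's totient φ(4482). φ is multiplicative, with φ(p^e) = p^e − p^(e−1). Factorise 4482 = 2 · 3^3 · 83. Then
  φ(4482) = (2 − 1) · (3^3 − 3^2) · (83 − 1) = 1 · 18 · 82 = 1476.
So there are 1476 such integers.

Final answer: 1476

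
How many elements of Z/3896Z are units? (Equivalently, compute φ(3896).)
An element a ∈ Z/3896Z is a unit iff gcd(a, 3896) = 1, so the number of units is φ(3896). φ is multiplicative, with φ(p^e) = p^e − p^(e−1). Factorise 3896 = 2^3 · 487. Then
  φ(3896) = (2^3 − 2^2) · (487 − 1) = 4 · 486 = 1944.

Final answer: Z/3896Z has φ(3896) = 1944 units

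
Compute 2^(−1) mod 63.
Apply the extended Euclidean algorithm to (63, 2), tracking rows (r, s, t) with s·63 + t·2 = r. Each division r_prev = q·r_cur + r_new produces the new row as (previous row) − q·(current row):
  row A: (63, 1, 0)   [1·63 + 0·2 = 63]
  row B: (2, 0, 1)   [0·63 + 1·2 = 2]
  63 = 31·2 + 1   → row C = row A − 31·row B = (1, 1, −31)   [check: 1·63 − 31·2 = 1]
  2 = 2·1 + 0   → remainder 0, stop. gcd = 1 (last nonzero row C).
The gcd is 1, so 2 is invertible mod 63. The last nonzero row gives 1·63 − 31·2 = 1, so t = −31. So 2^(−1) ≡ −31 ≡ 32 (mod 63). Verify: 2 · 32 = 64 ≡ 1 (mod 63). ✓

Final answer: 2^(−1) ≡ 32 (mod 63)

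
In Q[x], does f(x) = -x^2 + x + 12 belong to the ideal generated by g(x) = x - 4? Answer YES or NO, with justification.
YES

In Q[x] the ideal (g) consists of all multiples of g, so f ∈ (g) iff g | f, i.e. iff the remainder of f on division by g is 0. Divide f by g (g is monic, so eliminate the leading term of the running remainder at each step):
  leading term -x^2: subtract (-x)·g(x) = -x^2 + 4·x, leaving 12 - 3·x
  leading term -3·x: subtract (-3)·g(x) = 12 - 3·x, leaving 0
The remainder is 0, so f(x) = g(x) · h(x) with h(x) = -x - 3. Hence g | f, i.e. f ∈ (g).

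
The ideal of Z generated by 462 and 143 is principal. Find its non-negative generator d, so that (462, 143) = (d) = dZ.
In the PID Z, (a, b) is generated by gcd(a, b). Compute gcd(462, 143) with the extended Euclidean algorithm, tracking rows (r, s, t) with s·462 + t·143 = r:
  row A: (462, 1, 0)   [1·462 + 0·143 = 462]
  row B: (143, 0, 1)   [0·462 + 1·143 = 143]
  462 = 3·143 + 33   → row C = row A − 3·row B = (33, 1, −3)   [check: 1·462 − 3·143 = 33]
  143 = 4·33 + 11   → row D = row B − 4·row C = (11, −4, 13)   [check: −4·462 + 13·143 = 11]
  33 = 3·11 + 0   → remainder 0, stop. gcd = 11 (last nonzero row D).
So gcd(462, 143) = 11, with Bézout identity −4·462 + 13·143 = 11. Containment (⊇): the Bézout identity exhibits 11 as an element of (462, 143), giving (11) ⊆ (462, 143). Containment (⊆): since 11 | 462 and 11 | 143 (462 = 11·42, 143 = 11·13), every Z-linear combination of 462 and 143 is divisible by 11, so (462, 143) ⊆ (11). Therefore (462, 143) = (11), d = 11.

Final answer: (462, 143) = (11); d = 11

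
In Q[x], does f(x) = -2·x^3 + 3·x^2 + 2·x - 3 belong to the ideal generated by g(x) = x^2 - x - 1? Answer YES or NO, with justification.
NO

In Q[x] the ideal (g) consists of all multiples of g, so f ∈ (g) iff g | f, i.e. iff the remainder of f on division by g is 0. Divide f by g (g is monic, so eliminate the leading term of the running remainder at each step):
  leading term -2·x^3: subtract (-2·x)·g(x) = -2·x^3 + 2·x^2 + 2·x, leaving x^2 - 3
  leading term x^2: subtract (1)·g(x) = x^2 - x - 1, leaving x - 2
The remainder r(x) = x - 2 ≠ 0 (and deg r < deg g), so g ∤ f, i.e. f ∉ (g).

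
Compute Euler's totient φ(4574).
φ is multiplicative, with φ(p^e) = p^e − p^(e−1). Factorise 4574 = 2 · 2287. Then
  φ(4574) = (2 − 1) · (2287 − 1) = 1 · 2286 = 2286.

Final answer: φ(4574) = 2286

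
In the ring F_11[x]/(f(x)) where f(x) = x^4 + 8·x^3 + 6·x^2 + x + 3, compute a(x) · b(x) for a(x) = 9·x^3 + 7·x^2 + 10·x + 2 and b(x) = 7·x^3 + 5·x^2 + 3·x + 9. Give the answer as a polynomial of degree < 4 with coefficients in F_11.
a · b ≡ 5·x^3 + 6·x^2 + 8·x + 2 (mod f(x))

Multiply as integer polynomials: a · b = 63·x^6 + 94·x^5 + 132·x^4 + 166·x^3 + 103·x^2 + 96·x + 18. Reducing coefficients mod 11: a · b ≡ 8·x^6 + 6·x^5 + x^3 + 4·x^2 + 8·x + 7. Now divide by f(x) = x^4 + 8·x^3 + 6·x^2 + x + 3 in F_11[x], eliminating the leading term at each step:
  leading term 8·x^6: subtract (8·x^2)·f(x) = 8·x^6 + 9·x^5 + 4·x^4 + 8·x^3 + 2·x^2, leaving 8·x^5 + 7·x^4 + 4·x^3 + 2·x^2 + 8·x + 7 (coefficients mod 11)
  leading term 8·x^5: subtract (8·x)·f(x) = 8·x^5 + 9·x^4 + 4·x^3 + 8·x^2 + 2·x, leaving 9·x^4 + 5·x^2 + 6·x + 7 (coefficients mod 11)
  leading term 9·x^4: subtract (9)·f(x) = 9·x^4 + 6·x^3 + 10·x^2 + 9·x + 5, leaving 5·x^3 + 6·x^2 + 8·x + 2 (coefficients mod 11)
The degree is now < 4, so this is the remainder. Hence a · b ≡ 5·x^3 + 6·x^2 + 8·x + 2 in F_11[x]/(f).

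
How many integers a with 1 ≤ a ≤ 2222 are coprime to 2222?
1000

The number of a ∈ {1, ..., 2222} with gcd(a, 2222) = 1 is by definition Euler's totient φ(2222). φ is multiplicative, with φ(p^e) = p^e − p^(e−1). Factorise 2222 = 2 · 11 · 101. Then
  φ(2222) = (2 − 1) · (11 − 1) · (101 − 1) = 1 · 10 · 100 = 1000.
So there are 1000 such integers.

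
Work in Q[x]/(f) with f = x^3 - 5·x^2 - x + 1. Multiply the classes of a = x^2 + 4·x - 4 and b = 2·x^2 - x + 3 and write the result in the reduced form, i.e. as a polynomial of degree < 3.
a · b ≡ 78·x^2 + 31·x - 29 (mod f(x))

First multiply in Q[x] without reducing: a · b = 2·x^4 + 7·x^3 - 9·x^2 + 16·x - 12. Now divide by f(x) = x^3 - 5·x^2 - x + 1, eliminating the leading term at each step:
  leading term 2·x^4: subtract (2·x)·f(x) = 2·x^4 - 10·x^3 - 2·x^2 + 2·x, leaving 17·x^3 - 7·x^2 + 14·x - 12
  leading term 17·x^3: subtract (17)·f(x) = 17·x^3 - 85·x^2 - 17·x + 17, leaving 78·x^2 + 31·x - 29
The degree is now < 3, so this is the remainder. Hence a · b ≡ 78·x^2 + 31·x - 29 in Q[x]/(f).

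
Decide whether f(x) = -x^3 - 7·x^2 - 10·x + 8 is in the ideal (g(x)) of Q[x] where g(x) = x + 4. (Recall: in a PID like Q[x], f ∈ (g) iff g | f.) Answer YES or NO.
YES

In Q[x] the ideal (g) consists of all multiples of g, so f ∈ (g) iff g | f, i.e. iff the remainder of f on division by g is 0. Divide f by g (g is monic, so eliminate the leading term of the running remainder at each step):
  leading term -x^3: subtract (-x^2)·g(x) = -x^3 - 4·x^2, leaving -3·x^2 - 10·x + 8
  leading term -3·x^2: subtract (-3·x)·g(x) = -3·x^2 - 12·x, leaving 2·x + 8
  leading term 2·x: subtract (2)·g(x) = 2·x + 8, leaving 0
The remainder is 0, so f(x) = g(x) · h(x) with h(x) = -x^2 - 3·x + 2. Hence g | f, i.e. f ∈ (g).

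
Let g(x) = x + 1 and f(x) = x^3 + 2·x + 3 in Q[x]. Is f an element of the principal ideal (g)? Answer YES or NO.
In Q[x] the ideal (g) consists of all multiples of g, so f ∈ (g) iff g | f, i.e. iff the remainder of f on division by g is 0. Divide f by g (g is monic, so eliminate the leading term of the running remainder at each step):
  leading term x^3: subtract (x^2)·g(x) = x^3 + x^2, leaving -x^2 + 2·x + 3
  leading term -x^2: subtract (-x)·g(x) = -x^2 - x, leaving 3·x + 3
  leading term 3·x: subtract (3)·g(x) = 3·x + 3, leaving 0
The remainder is 0, so f(x) = g(x) · h(x) with h(x) = x^2 - x + 3. Hence g | f, i.e. f ∈ (g).

Final answer: YES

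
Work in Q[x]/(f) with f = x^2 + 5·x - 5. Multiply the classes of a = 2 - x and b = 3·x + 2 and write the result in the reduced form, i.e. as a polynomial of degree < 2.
First multiply in Q[x] without reducing: a · b = -3·x^2 + 4·x + 4. Now divide by f(x) = x^2 + 5·x - 5, eliminating the leading term at each step:
  leading term -3·x^2: subtract (-3)·f(x) = -3·x^2 - 15·x + 15, leaving 19·x - 11
The degree is now < 2, so this is the remainder. Hence a · b ≡ 19·x - 11 in Q[x]/(f).

Final answer: a · b ≡ 19·x - 11 (mod f(x))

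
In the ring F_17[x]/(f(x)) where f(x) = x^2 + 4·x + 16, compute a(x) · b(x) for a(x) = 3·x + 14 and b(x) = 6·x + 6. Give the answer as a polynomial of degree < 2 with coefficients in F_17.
a · b ≡ 13·x (mod f(x))

Multiply as integer polynomials: a · b = 18·x^2 + 102·x + 84. Reducing coefficients mod 17: a · b ≡ x^2 + 16. Now divide by f(x) = x^2 + 4·x + 16 in F_17[x], eliminating the leading term at each step:
  leading term x^2: subtract (1)·f(x) = x^2 + 4·x + 16, leaving 13·x (coefficients mod 17)
The degree is now < 2, so this is the remainder. Hence a · b ≡ 13·x in F_17[x]/(f).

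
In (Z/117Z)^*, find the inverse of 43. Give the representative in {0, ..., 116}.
Apply the extended Euclidean algorithm to (117, 43), tracking rows (r, s, t) with s·117 + t·43 = r. Each division r_prev = q·r_cur + r_new produces the new row as (previous row) − q·(current row):
  row A: (117, 1, 0)   [1·117 + 0·43 = 117]
  row B: (43, 0, 1)   [0·117 + 1·43 = 43]
  117 = 2·43 + 31   → row C = row A − 2·row B = (31, 1, −2)   [check: 1·117 − 2·43 = 31]
  43 = 1·31 + 12   → row D = row B − 1·row C = (12, −1, 3)   [check: −1·117 + 3·43 = 12]
  31 = 2·12 + 7   → row E = row C − 2·row D = (7, 3, −8)   [check: 3·117 − 8·43 = 7]
  12 = 1·7 + 5   → row F = row D − 1·row E = (5, −4, 11)   [check: −4·117 + 11·43 = 5]
  7 = 1·5 + 2   → row G = row E − 1·row F = (2, 7, −19)   [check: 7·117 − 19·43 = 2]
  5 = 2·2 + 1   → row H = row F − 2·row G = (1, −18, 49)   [check: −18·117 + 49·43 = 1]
  2 = 2·1 + 0   → remainder 0, stop. gcd = 1 (last nonzero row H).
The gcd is 1, so 43 is invertible mod 117. The last nonzero row gives −18·117 + 49·43 = 1, so t = 49. So 43^(−1) ≡ 49 (mod 117). Verify: 43 · 49 = 2107 ≡ 1 (mod 117). ✓

Final answer: 43^(−1) ≡ 49 (mod 117)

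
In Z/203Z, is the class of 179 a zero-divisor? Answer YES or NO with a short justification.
NO

gcd(179, 203) = 1, so 179 is a unit in Z/203Z (it has a multiplicative inverse). A unit cannot be a zero-divisor: if 179·b ≡ 0 then multiplying both sides by 179^(−1) gives b ≡ 0. So 179 is not a zero-divisor.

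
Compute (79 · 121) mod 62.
Reduce the factors first: 79 ≡ 17, 121 ≡ 59 (mod 62), so 79 · 121 ≡ 17 · 59 (mod 62). 17 · 59 = 1003. Dividing by 62: 1003 = 16·62 + 11. So (79 · 121) mod 62 = 11.

Final answer: 11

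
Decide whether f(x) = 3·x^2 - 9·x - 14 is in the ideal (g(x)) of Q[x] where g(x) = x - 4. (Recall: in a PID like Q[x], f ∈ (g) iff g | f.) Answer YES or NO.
NO

In Q[x] the ideal (g) consists of all multiples of g, so f ∈ (g) iff g | f, i.e. iff the remainder of f on division by g is 0. Divide f by g (g is monic, so eliminate the leading term of the running remainder at each step):
  leading term 3·x^2: subtract (3·x)·g(x) = 3·x^2 - 12·x, leaving 3·x - 14
  leading term 3·x: subtract (3)·g(x) = 3·x - 12, leaving -2
The remainder r(x) = -2 ≠ 0 (and deg r < deg g), so g ∤ f, i.e. f ∉ (g).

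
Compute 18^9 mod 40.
8

Use repeated squaring. Binary(9) = 1001. Walk through the bits of the exponent 9 left-to-right: at each bit after the leading one, square the running value, then multiply by 18 if the bit is 1 (always reducing mod 40):
  bit 1 = 1 (leading): start with 18.
  bit 2 = 0: square 18^2 = 324 ≡ 4 (mod 40).
  bit 3 = 0: square 4^2 = 16 (mod 40).
  bit 4 = 1: square 16^2 = 256 ≡ 16; bit is 1, so multiply 16·18 = 288 ≡ 8 (mod 40).
Final value: 18^9 ≡ 8 (mod 40).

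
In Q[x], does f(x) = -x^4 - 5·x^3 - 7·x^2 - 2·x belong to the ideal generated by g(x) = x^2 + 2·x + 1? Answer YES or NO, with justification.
In Q[x] the ideal (g) consists of all multiples of g, so f ∈ (g) iff g | f, i.e. iff the remainder of f on division by g is 0. Divide f by g (g is monic, so eliminate the leading term of the running remainder at each step):
  leading term -x^4: subtract (-x^2)·g(x) = -x^4 - 2·x^3 - x^2, leaving -3·x^3 - 6·x^2 - 2·x
  leading term -3·x^3: subtract (-3·x)·g(x) = -3·x^3 - 6·x^2 - 3·x, leaving x
The remainder r(x) = x ≠ 0 (and deg r < deg g), so g ∤ f, i.e. f ∉ (g).

Final answer: NO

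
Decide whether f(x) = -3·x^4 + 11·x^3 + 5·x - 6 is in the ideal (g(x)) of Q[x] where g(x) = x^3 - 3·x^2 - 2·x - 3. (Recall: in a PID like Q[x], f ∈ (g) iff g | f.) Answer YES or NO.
YES

In Q[x] the ideal (g) consists of all multiples of g, so f ∈ (g) iff g | f, i.e. iff the remainder of f on division by g is 0. Divide f by g (g is monic, so eliminate the leading term of the running remainder at each step):
  leading term -3·x^4: subtract (-3·x)·g(x) = -3·x^4 + 9·x^3 + 6·x^2 + 9·x, leaving 2·x^3 - 6·x^2 - 4·x - 6
  leading term 2·x^3: subtract (2)·g(x) = 2·x^3 - 6·x^2 - 4·x - 6, leaving 0
The remainder is 0, so f(x) = g(x) · h(x) with h(x) = 2 - 3·x. Hence g | f, i.e. f ∈ (g).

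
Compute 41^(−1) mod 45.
41^(−1) ≡ 11 (mod 45)

Apply the extended Euclidean algorithm to (45, 41), tracking rows (r, s, t) with s·45 + t·41 = r. Each division r_prev = q·r_cur + r_new produces the new row as (previous row) − q·(current row):
  row A: (45, 1, 0)   [1·45 + 0·41 = 45]
  row B: (41, 0, 1)   [0·45 + 1·41 = 41]
  45 = 1·41 + 4   → row C = row A − 1·row B = (4, 1, −1)   [check: 1·45 − 1·41 = 4]
  41 = 10·4 + 1   → row D = row B − 10·row C = (1, −10, 11)   [check: −10·45 + 11·41 = 1]
  4 = 4·1 + 0   → remainder 0, stop. gcd = 1 (last nonzero row D).
The gcd is 1, so 41 is invertible mod 45. The last nonzero row gives −10·45 + 11·41 = 1, so t = 11. So 41^(−1) ≡ 11 (mod 45). Verify: 41 · 11 = 451 ≡ 1 (mod 45). ✓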